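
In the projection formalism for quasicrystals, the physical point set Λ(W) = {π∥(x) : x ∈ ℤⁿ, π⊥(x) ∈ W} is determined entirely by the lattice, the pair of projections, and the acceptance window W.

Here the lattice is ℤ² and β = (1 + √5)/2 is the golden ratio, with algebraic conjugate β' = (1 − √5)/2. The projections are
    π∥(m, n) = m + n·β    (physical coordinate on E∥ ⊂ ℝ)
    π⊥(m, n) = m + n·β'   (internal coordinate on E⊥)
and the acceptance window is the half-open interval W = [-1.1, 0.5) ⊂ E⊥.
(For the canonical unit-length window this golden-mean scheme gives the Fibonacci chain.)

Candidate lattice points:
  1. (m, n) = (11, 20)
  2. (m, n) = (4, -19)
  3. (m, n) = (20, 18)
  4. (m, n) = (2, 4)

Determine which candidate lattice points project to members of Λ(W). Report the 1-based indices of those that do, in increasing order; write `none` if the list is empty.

Numerically β ≈ 1.61803 and β' = −1/β ≈ -0.61803.
[1] lift (11,20): star map gives -1.36068; window check -1.1 ≤ -1.36068 < 0.5 is false → out
[2] lift (4,-19): star map gives 15.74265; window check -1.1 ≤ 15.74265 < 0.5 is false → out
[3] lift (20,18): star map gives 8.87539; window check -1.1 ≤ 8.87539 < 0.5 is false → out
[4] lift (2,4): star map gives -0.47214; window check -1.1 ≤ -0.47214 < 0.5 is true → IN Λ

4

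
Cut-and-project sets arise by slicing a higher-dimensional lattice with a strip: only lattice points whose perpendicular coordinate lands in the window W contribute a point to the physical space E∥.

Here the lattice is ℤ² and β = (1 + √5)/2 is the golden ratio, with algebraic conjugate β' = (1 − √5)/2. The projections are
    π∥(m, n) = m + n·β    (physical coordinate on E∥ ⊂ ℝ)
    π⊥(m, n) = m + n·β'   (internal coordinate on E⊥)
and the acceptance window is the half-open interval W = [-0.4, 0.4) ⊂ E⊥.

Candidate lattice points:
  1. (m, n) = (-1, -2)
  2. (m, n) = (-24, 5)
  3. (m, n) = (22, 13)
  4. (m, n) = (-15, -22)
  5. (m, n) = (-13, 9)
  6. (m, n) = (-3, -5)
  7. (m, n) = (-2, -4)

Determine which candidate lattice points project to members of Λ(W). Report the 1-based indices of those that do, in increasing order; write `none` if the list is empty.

β' = (1−√5)/2 ≈ -0.61803.
#1 (-1,-2): internal coord -1 + (-2)·β' = +0.23607; +0.23607 ∈ [-0.4, 0.4) → IN Λ
#2 (-24,5): internal coord -24 + (5)·β' = -27.09017; -27.09017 ∉ [-0.4, 0.4) → out
#3 (22,13): internal coord 22 + (13)·β' = +13.96556; +13.96556 ∉ [-0.4, 0.4) → out
#4 (-15,-22): internal coord -15 + (-22)·β' = -1.40325; -1.40325 ∉ [-0.4, 0.4) → out
#5 (-13,9): internal coord -13 + (9)·β' = -18.56231; -18.56231 ∉ [-0.4, 0.4) → out
#6 (-3,-5): internal coord -3 + (-5)·β' = +0.09017; +0.09017 ∈ [-0.4, 0.4) → IN Λ
#7 (-2,-4): internal coord -2 + (-4)·β' = +0.47214; +0.47214 ∉ [-0.4, 0.4) → out

1, 6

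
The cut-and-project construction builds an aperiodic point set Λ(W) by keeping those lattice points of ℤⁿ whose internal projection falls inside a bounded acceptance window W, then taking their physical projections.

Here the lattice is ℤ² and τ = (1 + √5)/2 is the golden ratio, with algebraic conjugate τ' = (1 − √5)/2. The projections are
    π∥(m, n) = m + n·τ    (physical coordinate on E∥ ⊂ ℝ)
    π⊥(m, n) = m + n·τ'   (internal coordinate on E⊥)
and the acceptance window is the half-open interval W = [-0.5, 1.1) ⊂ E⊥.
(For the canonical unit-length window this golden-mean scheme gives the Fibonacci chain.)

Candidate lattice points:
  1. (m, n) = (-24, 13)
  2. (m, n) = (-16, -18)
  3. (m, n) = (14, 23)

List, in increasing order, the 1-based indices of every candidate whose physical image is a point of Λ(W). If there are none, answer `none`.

τ' = (1−√5)/2 ≈ -0.61803.
#1 (-24,13): internal coord -24 + (13)·τ' = -32.03444; -32.03444 ∉ [-0.5, 1.1) → out
#2 (-16,-18): internal coord -16 + (-18)·τ' = -4.87539; -4.87539 ∉ [-0.5, 1.1) → out
#3 (14,23): internal coord 14 + (23)·τ' = -0.21478; -0.21478 ∈ [-0.5, 1.1) → IN Λ

3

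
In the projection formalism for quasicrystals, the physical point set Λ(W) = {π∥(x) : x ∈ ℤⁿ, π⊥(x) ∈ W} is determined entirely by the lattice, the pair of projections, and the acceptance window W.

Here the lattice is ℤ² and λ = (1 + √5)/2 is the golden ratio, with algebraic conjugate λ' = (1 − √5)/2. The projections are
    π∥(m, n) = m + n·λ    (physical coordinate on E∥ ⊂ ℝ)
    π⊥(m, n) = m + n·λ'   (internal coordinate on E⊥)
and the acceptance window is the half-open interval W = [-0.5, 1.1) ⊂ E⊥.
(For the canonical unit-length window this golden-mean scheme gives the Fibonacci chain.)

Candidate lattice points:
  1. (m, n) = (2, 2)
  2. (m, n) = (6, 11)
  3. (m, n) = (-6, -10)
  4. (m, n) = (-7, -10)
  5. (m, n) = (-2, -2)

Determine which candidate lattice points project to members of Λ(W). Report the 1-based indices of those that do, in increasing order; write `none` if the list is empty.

Compute λ' = (1−√5)/2 = -0.6180, so π⊥(m,n) = m -0.6180·n.
#1 (2,2): internal coord 2 + (2)·λ' = +0.7639; +0.7639 ∈ [-0.5, 1.1) → IN Λ
#2 (6,11): internal coord 6 + (11)·λ' = -0.7984; -0.7984 ∉ [-0.5, 1.1) → out
#3 (-6,-10): internal coord -6 + (-10)·λ' = +0.1803; +0.1803 ∈ [-0.5, 1.1) → IN Λ
#4 (-7,-10): internal coord -7 + (-10)·λ' = -0.8197; -0.8197 ∉ [-0.5, 1.1) → out
#5 (-2,-2): internal coord -2 + (-2)·λ' = -0.7639; -0.7639 ∉ [-0.5, 1.1) → out

1, 3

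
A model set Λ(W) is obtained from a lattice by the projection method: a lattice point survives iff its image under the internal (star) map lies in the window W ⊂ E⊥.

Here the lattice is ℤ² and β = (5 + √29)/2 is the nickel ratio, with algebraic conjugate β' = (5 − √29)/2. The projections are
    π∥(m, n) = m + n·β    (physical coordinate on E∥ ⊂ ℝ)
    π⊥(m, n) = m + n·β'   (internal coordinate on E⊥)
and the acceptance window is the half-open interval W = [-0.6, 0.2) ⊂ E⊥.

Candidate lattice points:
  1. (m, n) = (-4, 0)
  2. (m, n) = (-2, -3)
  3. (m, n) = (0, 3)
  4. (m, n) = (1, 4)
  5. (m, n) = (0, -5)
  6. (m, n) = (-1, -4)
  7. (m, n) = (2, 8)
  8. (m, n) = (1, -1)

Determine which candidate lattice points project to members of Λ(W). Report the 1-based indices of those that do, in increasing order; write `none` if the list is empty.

3, 6

Numerically β ≈ 5.192582 and β' = −1/β ≈ -0.192582.
#1 (-4,0): internal coord -4 + (0)·β' = -4.000000; -4.000000 ∉ [-0.6, 0.2) → out
#2 (-2,-3): internal coord -2 + (-3)·β' = -1.422253; -1.422253 ∉ [-0.6, 0.2) → out
#3 (0,3): internal coord 0 + (3)·β' = -0.577747; -0.577747 ∈ [-0.6, 0.2) → IN Λ
#4 (1,4): internal coord 1 + (4)·β' = +0.229670; +0.229670 ∉ [-0.6, 0.2) → out
#5 (0,-5): internal coord 0 + (-5)·β' = +0.962912; +0.962912 ∉ [-0.6, 0.2) → out
#6 (-1,-4): internal coord -1 + (-4)·β' = -0.229670; -0.229670 ∈ [-0.6, 0.2) → IN Λ
#7 (2,8): internal coord 2 + (8)·β' = +0.459341; +0.459341 ∉ [-0.6, 0.2) → out
#8 (1,-1): internal coord 1 + (-1)·β' = +1.192582; +1.192582 ∉ [-0.6, 0.2) → out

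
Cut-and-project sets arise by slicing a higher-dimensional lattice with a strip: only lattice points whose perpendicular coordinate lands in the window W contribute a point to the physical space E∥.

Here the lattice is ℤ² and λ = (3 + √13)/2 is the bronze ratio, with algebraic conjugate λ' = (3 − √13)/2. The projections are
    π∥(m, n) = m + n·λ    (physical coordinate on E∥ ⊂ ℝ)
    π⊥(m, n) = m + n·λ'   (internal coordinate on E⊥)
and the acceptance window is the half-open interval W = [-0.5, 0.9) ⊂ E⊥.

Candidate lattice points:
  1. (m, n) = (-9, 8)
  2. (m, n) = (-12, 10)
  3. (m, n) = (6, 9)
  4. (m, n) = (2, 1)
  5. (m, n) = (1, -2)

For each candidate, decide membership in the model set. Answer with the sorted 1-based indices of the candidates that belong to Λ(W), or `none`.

none

Compute λ' = (3−√13)/2 = -0.3028, so π⊥(m,n) = m -0.3028·n.
#1 (-9,8): internal coord -9 + (8)·λ' = -11.4222; -11.4222 ∉ [-0.5, 0.9) → out
#2 (-12,10): internal coord -12 + (10)·λ' = -15.0278; -15.0278 ∉ [-0.5, 0.9) → out
#3 (6,9): internal coord 6 + (9)·λ' = +3.2750; +3.2750 ∉ [-0.5, 0.9) → out
#4 (2,1): internal coord 2 + (1)·λ' = +1.6972; +1.6972 ∉ [-0.5, 0.9) → out
#5 (1,-2): internal coord 1 + (-2)·λ' = +1.6056; +1.6056 ∉ [-0.5, 0.9) → out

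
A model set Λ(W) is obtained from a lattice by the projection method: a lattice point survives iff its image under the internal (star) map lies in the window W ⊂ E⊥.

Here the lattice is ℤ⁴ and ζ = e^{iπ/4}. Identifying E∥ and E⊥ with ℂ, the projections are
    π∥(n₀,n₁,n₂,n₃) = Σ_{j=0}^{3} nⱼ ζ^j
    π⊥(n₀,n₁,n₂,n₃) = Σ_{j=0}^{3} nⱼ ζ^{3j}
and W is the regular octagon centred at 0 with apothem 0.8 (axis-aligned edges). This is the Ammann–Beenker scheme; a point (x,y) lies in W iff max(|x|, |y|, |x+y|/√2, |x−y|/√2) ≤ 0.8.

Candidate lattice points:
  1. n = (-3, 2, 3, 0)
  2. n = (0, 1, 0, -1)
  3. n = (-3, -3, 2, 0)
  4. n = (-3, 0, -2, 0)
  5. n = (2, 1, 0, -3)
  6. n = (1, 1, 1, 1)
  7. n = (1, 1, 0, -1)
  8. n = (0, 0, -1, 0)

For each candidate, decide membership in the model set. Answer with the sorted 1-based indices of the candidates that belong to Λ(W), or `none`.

Internal map: ζ^{3j} for j=0..3 gives (1,0), (−√2/2,√2/2), (0,−1), (√2/2,√2/2).
#1 (-3, 2, 3, 0): internal (-4.41421, -1.58579); octagon support 4.41421 vs apothem 0.8 → ∉ W
#2 (0, 1, 0, -1): internal (-1.41421, 0.00000); octagon support 1.41421 vs apothem 0.8 → ∉ W
#3 (-3, -3, 2, 0): internal (-0.87868, -4.12132); octagon support 4.12132 vs apothem 0.8 → ∉ W
#4 (-3, 0, -2, 0): internal (-3.00000, 2.00000); octagon support 3.53553 vs apothem 0.8 → ∉ W
#5 (2, 1, 0, -3): internal (-0.82843, -1.41421); octagon support 1.58579 vs apothem 0.8 → ∉ W
#6 (1, 1, 1, 1): internal (1.00000, 0.41421); octagon support 1.00000 vs apothem 0.8 → ∉ W
#7 (1, 1, 0, -1): internal (-0.41421, 0.00000); octagon support 0.41421 vs apothem 0.8 → ∈ W
#8 (0, 0, -1, 0): internal (0.00000, 1.00000); octagon support 1.00000 vs apothem 0.8 → ∉ W

7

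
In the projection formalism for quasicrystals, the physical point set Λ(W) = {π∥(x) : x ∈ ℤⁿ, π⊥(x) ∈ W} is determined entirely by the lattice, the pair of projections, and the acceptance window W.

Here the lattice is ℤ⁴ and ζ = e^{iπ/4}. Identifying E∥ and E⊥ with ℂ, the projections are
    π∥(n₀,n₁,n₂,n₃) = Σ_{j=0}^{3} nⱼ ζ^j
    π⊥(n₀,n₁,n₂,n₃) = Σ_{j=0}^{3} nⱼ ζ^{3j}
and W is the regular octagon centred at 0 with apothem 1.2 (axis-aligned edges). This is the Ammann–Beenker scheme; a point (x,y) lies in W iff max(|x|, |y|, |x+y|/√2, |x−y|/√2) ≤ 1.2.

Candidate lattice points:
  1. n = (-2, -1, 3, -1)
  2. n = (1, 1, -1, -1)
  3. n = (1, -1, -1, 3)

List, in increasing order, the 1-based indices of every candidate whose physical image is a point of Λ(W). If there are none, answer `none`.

π⊥(n) = n₀ + n₁ζ³ + n₂ζ⁶ + n₃ζ⁹ where ζ = e^{iπ/4}.
#1 (-2, -1, 3, -1): internal (-2.00000, -4.41421); octagon support 4.53553 vs apothem 1.2 → ∉ W
#2 (1, 1, -1, -1): internal (-0.41421, 1.00000); octagon support 1.00000 vs apothem 1.2 → ∈ W
#3 (1, -1, -1, 3): internal (3.82843, 2.41421); octagon support 4.41421 vs apothem 1.2 → ∉ W

2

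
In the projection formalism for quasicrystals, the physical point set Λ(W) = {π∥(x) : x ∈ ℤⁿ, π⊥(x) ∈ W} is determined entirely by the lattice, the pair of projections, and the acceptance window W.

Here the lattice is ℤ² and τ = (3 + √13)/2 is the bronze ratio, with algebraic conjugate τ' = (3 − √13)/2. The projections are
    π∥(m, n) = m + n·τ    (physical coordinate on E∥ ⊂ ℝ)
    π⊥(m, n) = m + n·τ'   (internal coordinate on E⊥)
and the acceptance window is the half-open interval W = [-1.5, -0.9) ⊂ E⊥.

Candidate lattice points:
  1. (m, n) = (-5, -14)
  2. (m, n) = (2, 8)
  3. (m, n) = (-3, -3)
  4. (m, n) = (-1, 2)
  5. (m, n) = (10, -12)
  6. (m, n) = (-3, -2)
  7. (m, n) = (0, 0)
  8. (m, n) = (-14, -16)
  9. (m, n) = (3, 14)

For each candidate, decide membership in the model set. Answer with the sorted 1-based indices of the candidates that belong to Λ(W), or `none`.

τ' = (3−√13)/2 ≈ -0.30278.
[1] lift (-5,-14): star map gives -0.76114; window check -1.5 ≤ -0.76114 < -0.9 is false → out
[2] lift (2,8): star map gives -0.42221; window check -1.5 ≤ -0.42221 < -0.9 is false → out
[3] lift (-3,-3): star map gives -2.09167; window check -1.5 ≤ -2.09167 < -0.9 is false → out
[4] lift (-1,2): star map gives -1.60555; window check -1.5 ≤ -1.60555 < -0.9 is false → out
[5] lift (10,-12): star map gives 13.63331; window check -1.5 ≤ 13.63331 < -0.9 is false → out
[6] lift (-3,-2): star map gives -2.39445; window check -1.5 ≤ -2.39445 < -0.9 is false → out
[7] lift (0,0): star map gives 0.00000; window check -1.5 ≤ 0.00000 < -0.9 is false → out
[8] lift (-14,-16): star map gives -9.15559; window check -1.5 ≤ -9.15559 < -0.9 is false → out
[9] lift (3,14): star map gives -1.23886; window check -1.5 ≤ -1.23886 < -0.9 is true → IN Λ

9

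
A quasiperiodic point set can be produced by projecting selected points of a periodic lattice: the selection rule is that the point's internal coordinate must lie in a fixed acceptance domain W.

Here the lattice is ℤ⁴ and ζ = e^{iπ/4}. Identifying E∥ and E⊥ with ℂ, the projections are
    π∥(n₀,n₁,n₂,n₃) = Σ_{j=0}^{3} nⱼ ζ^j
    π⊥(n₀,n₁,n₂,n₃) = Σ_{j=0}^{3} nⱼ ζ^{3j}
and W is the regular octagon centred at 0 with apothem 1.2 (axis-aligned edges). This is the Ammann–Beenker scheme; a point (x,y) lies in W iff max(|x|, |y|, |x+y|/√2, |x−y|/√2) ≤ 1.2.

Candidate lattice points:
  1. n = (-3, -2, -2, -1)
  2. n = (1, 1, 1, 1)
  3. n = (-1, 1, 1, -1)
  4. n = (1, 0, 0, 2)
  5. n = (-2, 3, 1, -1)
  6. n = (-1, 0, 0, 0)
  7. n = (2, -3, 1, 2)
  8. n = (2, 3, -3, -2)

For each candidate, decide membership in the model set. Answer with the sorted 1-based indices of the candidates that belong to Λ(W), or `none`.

Internal map: ζ^{3j} for j=0..3 gives (1,0), (−√2/2,√2/2), (0,−1), (√2/2,√2/2).
#1 (-3, -2, -2, -1): internal (-2.292893, -0.121320); octagon support 2.292893 vs apothem 1.2 → ∉ W
#2 (1, 1, 1, 1): internal (1.000000, 0.414214); octagon support 1.000000 vs apothem 1.2 → ∈ W
#3 (-1, 1, 1, -1): internal (-2.414214, -1.000000); octagon support 2.414214 vs apothem 1.2 → ∉ W
#4 (1, 0, 0, 2): internal (2.414214, 1.414214); octagon support 2.707107 vs apothem 1.2 → ∉ W
#5 (-2, 3, 1, -1): internal (-4.828427, 0.414214); octagon support 4.828427 vs apothem 1.2 → ∉ W
#6 (-1, 0, 0, 0): internal (-1.000000, 0.000000); octagon support 1.000000 vs apothem 1.2 → ∈ W
#7 (2, -3, 1, 2): internal (5.535534, -1.707107); octagon support 5.535534 vs apothem 1.2 → ∉ W
#8 (2, 3, -3, -2): internal (-1.535534, 3.707107); octagon support 3.707107 vs apothem 1.2 → ∉ W

2, 6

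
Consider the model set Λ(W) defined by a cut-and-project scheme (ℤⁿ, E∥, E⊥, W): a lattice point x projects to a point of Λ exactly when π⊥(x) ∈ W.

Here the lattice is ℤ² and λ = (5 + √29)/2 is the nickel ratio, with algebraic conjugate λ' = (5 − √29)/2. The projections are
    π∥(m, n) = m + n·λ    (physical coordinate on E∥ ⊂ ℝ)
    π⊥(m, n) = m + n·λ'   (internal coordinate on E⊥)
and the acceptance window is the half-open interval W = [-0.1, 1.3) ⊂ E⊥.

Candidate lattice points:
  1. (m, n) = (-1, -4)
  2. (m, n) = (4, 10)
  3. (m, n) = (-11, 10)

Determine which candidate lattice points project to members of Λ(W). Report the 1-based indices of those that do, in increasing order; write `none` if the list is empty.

λ' = (5−√29)/2 ≈ -0.1926.
[1] lift (-1,-4): star map gives -0.2297; window check -0.1 ≤ -0.2297 < 1.3 is false → out
[2] lift (4,10): star map gives 2.0742; window check -0.1 ≤ 2.0742 < 1.3 is false → out
[3] lift (-11,10): star map gives -12.9258; window check -0.1 ≤ -12.9258 < 1.3 is false → out

none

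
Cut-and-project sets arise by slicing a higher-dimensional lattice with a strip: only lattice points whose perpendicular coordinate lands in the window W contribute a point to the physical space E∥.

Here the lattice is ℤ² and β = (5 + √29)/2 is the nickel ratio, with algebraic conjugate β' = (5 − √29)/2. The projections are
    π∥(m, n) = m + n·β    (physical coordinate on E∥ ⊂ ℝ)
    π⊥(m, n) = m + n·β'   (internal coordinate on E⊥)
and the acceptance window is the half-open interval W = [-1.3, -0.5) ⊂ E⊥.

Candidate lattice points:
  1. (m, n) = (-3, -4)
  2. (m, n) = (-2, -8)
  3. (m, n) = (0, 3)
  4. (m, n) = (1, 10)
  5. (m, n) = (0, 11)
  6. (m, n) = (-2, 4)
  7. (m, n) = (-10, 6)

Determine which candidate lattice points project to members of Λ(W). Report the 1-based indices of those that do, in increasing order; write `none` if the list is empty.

3, 4

β' = (5−√29)/2 ≈ -0.192582.
candidate 1: (m,n)=(-3,-4) → π∥ = -3-4·β ≈ -23.770330, π⊥ = -3-4·β' ≈ -2.229670 ∉ [-1.3, -0.5) ⇒ out
candidate 2: (m,n)=(-2,-8) → π∥ = -2-8·β ≈ -43.540659, π⊥ = -2-8·β' ≈ -0.459341 ∉ [-1.3, -0.5) ⇒ out
candidate 3: (m,n)=(0,3) → π∥ = 0+3·β ≈ 15.577747, π⊥ = 0+3·β' ≈ -0.577747 ∈ [-1.3, -0.5) ⇒ IN Λ
candidate 4: (m,n)=(1,10) → π∥ = 1+10·β ≈ 52.925824, π⊥ = 1+10·β' ≈ -0.925824 ∈ [-1.3, -0.5) ⇒ IN Λ
candidate 5: (m,n)=(0,11) → π∥ = 0+11·β ≈ 57.118406, π⊥ = 0+11·β' ≈ -2.118406 ∉ [-1.3, -0.5) ⇒ out
candidate 6: (m,n)=(-2,4) → π∥ = -2+4·β ≈ 18.770330, π⊥ = -2+4·β' ≈ -2.770330 ∉ [-1.3, -0.5) ⇒ out
candidate 7: (m,n)=(-10,6) → π∥ = -10+6·β ≈ 21.155494, π⊥ = -10+6·β' ≈ -11.155494 ∉ [-1.3, -0.5) ⇒ out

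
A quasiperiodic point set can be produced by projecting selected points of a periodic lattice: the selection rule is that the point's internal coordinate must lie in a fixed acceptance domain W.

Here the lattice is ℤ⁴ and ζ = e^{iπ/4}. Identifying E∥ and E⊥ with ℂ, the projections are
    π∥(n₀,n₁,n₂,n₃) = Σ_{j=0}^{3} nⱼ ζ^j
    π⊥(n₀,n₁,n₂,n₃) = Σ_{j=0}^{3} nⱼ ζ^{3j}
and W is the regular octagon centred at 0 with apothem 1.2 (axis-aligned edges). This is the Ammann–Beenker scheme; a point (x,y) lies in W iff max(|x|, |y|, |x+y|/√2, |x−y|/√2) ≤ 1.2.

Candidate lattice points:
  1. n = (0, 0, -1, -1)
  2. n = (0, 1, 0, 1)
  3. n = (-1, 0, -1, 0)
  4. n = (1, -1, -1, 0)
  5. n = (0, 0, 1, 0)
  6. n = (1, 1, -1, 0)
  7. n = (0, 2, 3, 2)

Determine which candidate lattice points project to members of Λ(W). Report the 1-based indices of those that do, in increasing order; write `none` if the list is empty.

1, 5, 7

With ζ = e^{iπ/4} the internal vectors are ζ^0,ζ^3,ζ^6,ζ^9.
#1 (0, 0, -1, -1): internal (-0.70711, 0.29289); octagon support 0.70711 vs apothem 1.2 → ∈ W
#2 (0, 1, 0, 1): internal (0.00000, 1.41421); octagon support 1.41421 vs apothem 1.2 → ∉ W
#3 (-1, 0, -1, 0): internal (-1.00000, 1.00000); octagon support 1.41421 vs apothem 1.2 → ∉ W
#4 (1, -1, -1, 0): internal (1.70711, 0.29289); octagon support 1.70711 vs apothem 1.2 → ∉ W
#5 (0, 0, 1, 0): internal (0.00000, -1.00000); octagon support 1.00000 vs apothem 1.2 → ∈ W
#6 (1, 1, -1, 0): internal (0.29289, 1.70711); octagon support 1.70711 vs apothem 1.2 → ∉ W
#7 (0, 2, 3, 2): internal (0.00000, -0.17157); octagon support 0.17157 vs apothem 1.2 → ∈ W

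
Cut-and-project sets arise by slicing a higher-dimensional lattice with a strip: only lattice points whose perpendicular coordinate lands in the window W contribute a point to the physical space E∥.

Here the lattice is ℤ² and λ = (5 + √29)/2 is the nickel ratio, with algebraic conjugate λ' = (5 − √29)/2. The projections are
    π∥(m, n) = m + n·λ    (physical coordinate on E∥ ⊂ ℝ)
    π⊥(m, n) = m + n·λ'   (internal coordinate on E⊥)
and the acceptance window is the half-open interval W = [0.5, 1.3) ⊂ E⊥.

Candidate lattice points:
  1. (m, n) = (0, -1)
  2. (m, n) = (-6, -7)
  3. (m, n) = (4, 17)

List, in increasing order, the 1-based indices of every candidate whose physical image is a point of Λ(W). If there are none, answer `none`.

λ' = (5−√29)/2 ≈ -0.192582.
candidate 1: (m,n)=(0,-1) → π∥ = 0-1·λ ≈ -5.192582, π⊥ = 0-1·λ' ≈ 0.192582 ∉ [0.5, 1.3) ⇒ out
candidate 2: (m,n)=(-6,-7) → π∥ = -6-7·λ ≈ -42.348077, π⊥ = -6-7·λ' ≈ -4.651923 ∉ [0.5, 1.3) ⇒ out
candidate 3: (m,n)=(4,17) → π∥ = 4+17·λ ≈ 92.273901, π⊥ = 4+17·λ' ≈ 0.726099 ∈ [0.5, 1.3) ⇒ IN Λ

3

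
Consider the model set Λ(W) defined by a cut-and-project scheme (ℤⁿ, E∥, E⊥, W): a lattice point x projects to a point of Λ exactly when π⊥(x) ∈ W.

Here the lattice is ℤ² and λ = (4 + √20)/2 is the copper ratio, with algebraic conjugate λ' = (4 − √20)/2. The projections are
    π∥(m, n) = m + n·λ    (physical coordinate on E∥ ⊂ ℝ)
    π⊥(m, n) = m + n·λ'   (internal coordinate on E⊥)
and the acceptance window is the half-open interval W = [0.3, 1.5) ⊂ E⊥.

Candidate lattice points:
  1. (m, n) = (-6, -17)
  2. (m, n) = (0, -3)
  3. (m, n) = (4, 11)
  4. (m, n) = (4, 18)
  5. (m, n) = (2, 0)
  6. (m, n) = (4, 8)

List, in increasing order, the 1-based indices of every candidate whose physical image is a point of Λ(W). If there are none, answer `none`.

2, 3

Compute λ' = (4−√20)/2 = -0.2361, so π⊥(m,n) = m -0.2361·n.
[1] lift (-6,-17): star map gives -1.9868; window check 0.3 ≤ -1.9868 < 1.5 is false → out
[2] lift (0,-3): star map gives 0.7082; window check 0.3 ≤ 0.7082 < 1.5 is true → IN Λ
[3] lift (4,11): star map gives 1.4033; window check 0.3 ≤ 1.4033 < 1.5 is true → IN Λ
[4] lift (4,18): star map gives -0.2492; window check 0.3 ≤ -0.2492 < 1.5 is false → out
[5] lift (2,0): star map gives 2.0000; window check 0.3 ≤ 2.0000 < 1.5 is false → out
[6] lift (4,8): star map gives 2.1115; window check 0.3 ≤ 2.1115 < 1.5 is false → out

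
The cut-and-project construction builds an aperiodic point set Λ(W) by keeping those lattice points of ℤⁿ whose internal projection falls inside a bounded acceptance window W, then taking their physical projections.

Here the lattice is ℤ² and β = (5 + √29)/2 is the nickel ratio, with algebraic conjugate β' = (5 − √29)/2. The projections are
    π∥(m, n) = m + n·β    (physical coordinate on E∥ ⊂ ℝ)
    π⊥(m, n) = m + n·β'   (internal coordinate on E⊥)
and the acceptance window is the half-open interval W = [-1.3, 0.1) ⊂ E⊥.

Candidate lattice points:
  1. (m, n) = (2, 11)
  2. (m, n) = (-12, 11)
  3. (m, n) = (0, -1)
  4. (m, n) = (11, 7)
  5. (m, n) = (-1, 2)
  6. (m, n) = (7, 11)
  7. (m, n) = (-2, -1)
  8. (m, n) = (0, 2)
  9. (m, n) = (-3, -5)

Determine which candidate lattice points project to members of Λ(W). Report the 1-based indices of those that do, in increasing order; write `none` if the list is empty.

1, 8

Numerically β ≈ 5.1926 and β' = −1/β ≈ -0.1926.
candidate 1: (m,n)=(2,11) → π∥ = 2+11·β ≈ 59.1184, π⊥ = 2+11·β' ≈ -0.1184 ∈ [-1.3, 0.1) ⇒ IN Λ
candidate 2: (m,n)=(-12,11) → π∥ = -12+11·β ≈ 45.1184, π⊥ = -12+11·β' ≈ -14.1184 ∉ [-1.3, 0.1) ⇒ out
candidate 3: (m,n)=(0,-1) → π∥ = 0-1·β ≈ -5.1926, π⊥ = 0-1·β' ≈ 0.1926 ∉ [-1.3, 0.1) ⇒ out
candidate 4: (m,n)=(11,7) → π∥ = 11+7·β ≈ 47.3481, π⊥ = 11+7·β' ≈ 9.6519 ∉ [-1.3, 0.1) ⇒ out
candidate 5: (m,n)=(-1,2) → π∥ = -1+2·β ≈ 9.3852, π⊥ = -1+2·β' ≈ -1.3852 ∉ [-1.3, 0.1) ⇒ out
candidate 6: (m,n)=(7,11) → π∥ = 7+11·β ≈ 64.1184, π⊥ = 7+11·β' ≈ 4.8816 ∉ [-1.3, 0.1) ⇒ out
candidate 7: (m,n)=(-2,-1) → π∥ = -2-1·β ≈ -7.1926, π⊥ = -2-1·β' ≈ -1.8074 ∉ [-1.3, 0.1) ⇒ out
candidate 8: (m,n)=(0,2) → π∥ = 0+2·β ≈ 10.3852, π⊥ = 0+2·β' ≈ -0.3852 ∈ [-1.3, 0.1) ⇒ IN Λ
candidate 9: (m,n)=(-3,-5) → π∥ = -3-5·β ≈ -28.9629, π⊥ = -3-5·β' ≈ -2.0371 ∉ [-1.3, 0.1) ⇒ out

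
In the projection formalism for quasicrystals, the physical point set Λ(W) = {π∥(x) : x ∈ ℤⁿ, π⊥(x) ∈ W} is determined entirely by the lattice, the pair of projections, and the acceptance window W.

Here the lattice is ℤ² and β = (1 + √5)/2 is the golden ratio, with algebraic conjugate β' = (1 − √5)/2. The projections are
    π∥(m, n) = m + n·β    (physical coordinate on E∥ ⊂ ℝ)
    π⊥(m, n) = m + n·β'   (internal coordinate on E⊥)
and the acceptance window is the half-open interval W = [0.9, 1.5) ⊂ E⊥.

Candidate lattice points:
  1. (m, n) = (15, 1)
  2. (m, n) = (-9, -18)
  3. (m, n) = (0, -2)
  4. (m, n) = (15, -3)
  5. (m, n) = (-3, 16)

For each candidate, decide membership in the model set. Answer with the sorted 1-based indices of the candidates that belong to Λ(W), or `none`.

3

Numerically β ≈ 1.61803 and β' = −1/β ≈ -0.61803.
candidate 1: (m,n)=(15,1) → π∥ = 15+1·β ≈ 16.61803, π⊥ = 15+1·β' ≈ 14.38197 ∉ [0.9, 1.5) ⇒ out
candidate 2: (m,n)=(-9,-18) → π∥ = -9-18·β ≈ -38.12461, π⊥ = -9-18·β' ≈ 2.12461 ∉ [0.9, 1.5) ⇒ out
candidate 3: (m,n)=(0,-2) → π∥ = 0-2·β ≈ -3.23607, π⊥ = 0-2·β' ≈ 1.23607 ∈ [0.9, 1.5) ⇒ IN Λ
candidate 4: (m,n)=(15,-3) → π∥ = 15-3·β ≈ 10.14590, π⊥ = 15-3·β' ≈ 16.85410 ∉ [0.9, 1.5) ⇒ out
candidate 5: (m,n)=(-3,16) → π∥ = -3+16·β ≈ 22.88854, π⊥ = -3+16·β' ≈ -12.88854 ∉ [0.9, 1.5) ⇒ out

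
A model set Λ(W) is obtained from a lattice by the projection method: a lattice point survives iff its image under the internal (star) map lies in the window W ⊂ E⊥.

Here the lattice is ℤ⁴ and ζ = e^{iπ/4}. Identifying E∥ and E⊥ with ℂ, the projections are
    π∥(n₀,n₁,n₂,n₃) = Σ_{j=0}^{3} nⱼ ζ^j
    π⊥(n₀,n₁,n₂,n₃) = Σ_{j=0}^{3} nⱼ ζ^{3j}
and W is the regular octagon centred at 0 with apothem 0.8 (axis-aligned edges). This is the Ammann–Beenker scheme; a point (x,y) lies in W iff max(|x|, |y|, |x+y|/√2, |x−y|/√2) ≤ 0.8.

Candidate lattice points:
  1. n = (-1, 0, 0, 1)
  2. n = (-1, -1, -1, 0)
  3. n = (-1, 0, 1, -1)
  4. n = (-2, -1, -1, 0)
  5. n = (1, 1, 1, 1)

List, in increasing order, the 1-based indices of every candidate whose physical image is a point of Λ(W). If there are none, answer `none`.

1, 2

With ζ = e^{iπ/4} the internal vectors are ζ^0,ζ^3,ζ^6,ζ^9.
#1 (-1, 0, 0, 1): internal (-0.292893, 0.707107); octagon support 0.707107 vs apothem 0.8 → ∈ W
#2 (-1, -1, -1, 0): internal (-0.292893, 0.292893); octagon support 0.414214 vs apothem 0.8 → ∈ W
#3 (-1, 0, 1, -1): internal (-1.707107, -1.707107); octagon support 2.414214 vs apothem 0.8 → ∉ W
#4 (-2, -1, -1, 0): internal (-1.292893, 0.292893); octagon support 1.292893 vs apothem 0.8 → ∉ W
#5 (1, 1, 1, 1): internal (1.000000, 0.414214); octagon support 1.000000 vs apothem 0.8 → ∉ W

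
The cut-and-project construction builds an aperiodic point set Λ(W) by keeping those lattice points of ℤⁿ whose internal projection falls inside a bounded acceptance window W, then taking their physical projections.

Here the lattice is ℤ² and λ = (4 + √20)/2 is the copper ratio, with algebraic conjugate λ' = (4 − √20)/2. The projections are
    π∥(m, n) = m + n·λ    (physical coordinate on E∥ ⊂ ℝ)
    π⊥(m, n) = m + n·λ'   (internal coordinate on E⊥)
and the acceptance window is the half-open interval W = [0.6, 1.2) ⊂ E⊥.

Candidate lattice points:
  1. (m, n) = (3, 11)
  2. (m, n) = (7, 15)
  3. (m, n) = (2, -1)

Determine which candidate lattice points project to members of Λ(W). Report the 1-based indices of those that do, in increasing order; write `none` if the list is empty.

none

λ' = (4−√20)/2 ≈ -0.23607.
#1 (3,11): internal coord 3 + (11)·λ' = +0.40325; +0.40325 ∉ [0.6, 1.2) → out
#2 (7,15): internal coord 7 + (15)·λ' = +3.45898; +3.45898 ∉ [0.6, 1.2) → out
#3 (2,-1): internal coord 2 + (-1)·λ' = +2.23607; +2.23607 ∉ [0.6, 1.2) → out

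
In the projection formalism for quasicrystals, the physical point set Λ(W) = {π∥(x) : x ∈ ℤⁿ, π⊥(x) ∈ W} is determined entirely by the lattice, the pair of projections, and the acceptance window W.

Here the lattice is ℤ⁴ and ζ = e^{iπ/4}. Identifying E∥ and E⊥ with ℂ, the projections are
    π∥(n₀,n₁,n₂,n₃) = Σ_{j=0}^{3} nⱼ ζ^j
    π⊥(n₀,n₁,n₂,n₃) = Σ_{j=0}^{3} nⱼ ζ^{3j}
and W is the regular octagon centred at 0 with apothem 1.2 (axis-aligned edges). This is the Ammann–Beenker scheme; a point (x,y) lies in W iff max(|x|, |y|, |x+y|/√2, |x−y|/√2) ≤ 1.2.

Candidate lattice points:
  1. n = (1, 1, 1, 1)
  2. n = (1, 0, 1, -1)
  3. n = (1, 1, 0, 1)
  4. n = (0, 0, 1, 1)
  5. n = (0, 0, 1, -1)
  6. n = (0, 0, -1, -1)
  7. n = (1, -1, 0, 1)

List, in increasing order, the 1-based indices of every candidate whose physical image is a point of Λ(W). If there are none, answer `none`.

1, 4, 6

π⊥(n) = n₀ + n₁ζ³ + n₂ζ⁶ + n₃ζ⁹ where ζ = e^{iπ/4}.
#1 (1, 1, 1, 1): internal (1.0000, 0.4142); octagon support 1.0000 vs apothem 1.2 → ∈ W
#2 (1, 0, 1, -1): internal (0.2929, -1.7071); octagon support 1.7071 vs apothem 1.2 → ∉ W
#3 (1, 1, 0, 1): internal (1.0000, 1.4142); octagon support 1.7071 vs apothem 1.2 → ∉ W
#4 (0, 0, 1, 1): internal (0.7071, -0.2929); octagon support 0.7071 vs apothem 1.2 → ∈ W
#5 (0, 0, 1, -1): internal (-0.7071, -1.7071); octagon support 1.7071 vs apothem 1.2 → ∉ W
#6 (0, 0, -1, -1): internal (-0.7071, 0.2929); octagon support 0.7071 vs apothem 1.2 → ∈ W
#7 (1, -1, 0, 1): internal (2.4142, 0.0000); octagon support 2.4142 vs apothem 1.2 → ∉ W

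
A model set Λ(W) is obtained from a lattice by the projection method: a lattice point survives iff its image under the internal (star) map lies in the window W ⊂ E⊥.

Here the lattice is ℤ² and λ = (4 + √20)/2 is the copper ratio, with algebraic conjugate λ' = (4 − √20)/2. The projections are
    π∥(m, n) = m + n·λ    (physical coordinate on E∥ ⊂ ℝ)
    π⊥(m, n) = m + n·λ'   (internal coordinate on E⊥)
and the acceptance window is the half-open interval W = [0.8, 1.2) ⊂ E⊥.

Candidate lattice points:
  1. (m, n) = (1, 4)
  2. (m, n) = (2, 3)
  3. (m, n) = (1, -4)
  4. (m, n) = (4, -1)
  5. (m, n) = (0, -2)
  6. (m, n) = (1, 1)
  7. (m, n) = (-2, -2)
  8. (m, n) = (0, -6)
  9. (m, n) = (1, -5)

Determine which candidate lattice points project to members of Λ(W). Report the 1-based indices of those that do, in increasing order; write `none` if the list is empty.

Numerically λ ≈ 4.2361 and λ' = −1/λ ≈ -0.2361.
candidate 1: (m,n)=(1,4) → π∥ = 1+4·λ ≈ 17.9443, π⊥ = 1+4·λ' ≈ 0.0557 ∉ [0.8, 1.2) ⇒ out
candidate 2: (m,n)=(2,3) → π∥ = 2+3·λ ≈ 14.7082, π⊥ = 2+3·λ' ≈ 1.2918 ∉ [0.8, 1.2) ⇒ out
candidate 3: (m,n)=(1,-4) → π∥ = 1-4·λ ≈ -15.9443, π⊥ = 1-4·λ' ≈ 1.9443 ∉ [0.8, 1.2) ⇒ out
candidate 4: (m,n)=(4,-1) → π∥ = 4-1·λ ≈ -0.2361, π⊥ = 4-1·λ' ≈ 4.2361 ∉ [0.8, 1.2) ⇒ out
candidate 5: (m,n)=(0,-2) → π∥ = 0-2·λ ≈ -8.4721, π⊥ = 0-2·λ' ≈ 0.4721 ∉ [0.8, 1.2) ⇒ out
candidate 6: (m,n)=(1,1) → π∥ = 1+1·λ ≈ 5.2361, π⊥ = 1+1·λ' ≈ 0.7639 ∉ [0.8, 1.2) ⇒ out
candidate 7: (m,n)=(-2,-2) → π∥ = -2-2·λ ≈ -10.4721, π⊥ = -2-2·λ' ≈ -1.5279 ∉ [0.8, 1.2) ⇒ out
candidate 8: (m,n)=(0,-6) → π∥ = 0-6·λ ≈ -25.4164, π⊥ = 0-6·λ' ≈ 1.4164 ∉ [0.8, 1.2) ⇒ out
candidate 9: (m,n)=(1,-5) → π∥ = 1-5·λ ≈ -20.1803, π⊥ = 1-5·λ' ≈ 2.1803 ∉ [0.8, 1.2) ⇒ out

none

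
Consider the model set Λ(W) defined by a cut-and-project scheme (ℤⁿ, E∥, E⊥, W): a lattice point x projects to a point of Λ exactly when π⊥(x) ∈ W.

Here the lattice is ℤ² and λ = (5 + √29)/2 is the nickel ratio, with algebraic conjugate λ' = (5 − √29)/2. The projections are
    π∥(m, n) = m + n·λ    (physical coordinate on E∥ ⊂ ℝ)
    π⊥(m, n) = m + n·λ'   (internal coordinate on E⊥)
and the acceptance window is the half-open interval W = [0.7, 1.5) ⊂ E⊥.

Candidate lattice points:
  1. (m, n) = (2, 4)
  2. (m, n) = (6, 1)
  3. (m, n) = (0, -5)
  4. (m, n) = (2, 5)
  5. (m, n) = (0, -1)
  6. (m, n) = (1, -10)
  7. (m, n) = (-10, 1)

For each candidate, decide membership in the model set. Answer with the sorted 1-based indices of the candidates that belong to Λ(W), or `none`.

λ' = (5−√29)/2 ≈ -0.192582.
candidate 1: (m,n)=(2,4) → π∥ = 2+4·λ ≈ 22.770330, π⊥ = 2+4·λ' ≈ 1.229670 ∈ [0.7, 1.5) ⇒ IN Λ
candidate 2: (m,n)=(6,1) → π∥ = 6+1·λ ≈ 11.192582, π⊥ = 6+1·λ' ≈ 5.807418 ∉ [0.7, 1.5) ⇒ out
candidate 3: (m,n)=(0,-5) → π∥ = 0-5·λ ≈ -25.962912, π⊥ = 0-5·λ' ≈ 0.962912 ∈ [0.7, 1.5) ⇒ IN Λ
candidate 4: (m,n)=(2,5) → π∥ = 2+5·λ ≈ 27.962912, π⊥ = 2+5·λ' ≈ 1.037088 ∈ [0.7, 1.5) ⇒ IN Λ
candidate 5: (m,n)=(0,-1) → π∥ = 0-1·λ ≈ -5.192582, π⊥ = 0-1·λ' ≈ 0.192582 ∉ [0.7, 1.5) ⇒ out
candidate 6: (m,n)=(1,-10) → π∥ = 1-10·λ ≈ -50.925824, π⊥ = 1-10·λ' ≈ 2.925824 ∉ [0.7, 1.5) ⇒ out
candidate 7: (m,n)=(-10,1) → π∥ = -10+1·λ ≈ -4.807418, π⊥ = -10+1·λ' ≈ -10.192582 ∉ [0.7, 1.5) ⇒ out

1, 3, 4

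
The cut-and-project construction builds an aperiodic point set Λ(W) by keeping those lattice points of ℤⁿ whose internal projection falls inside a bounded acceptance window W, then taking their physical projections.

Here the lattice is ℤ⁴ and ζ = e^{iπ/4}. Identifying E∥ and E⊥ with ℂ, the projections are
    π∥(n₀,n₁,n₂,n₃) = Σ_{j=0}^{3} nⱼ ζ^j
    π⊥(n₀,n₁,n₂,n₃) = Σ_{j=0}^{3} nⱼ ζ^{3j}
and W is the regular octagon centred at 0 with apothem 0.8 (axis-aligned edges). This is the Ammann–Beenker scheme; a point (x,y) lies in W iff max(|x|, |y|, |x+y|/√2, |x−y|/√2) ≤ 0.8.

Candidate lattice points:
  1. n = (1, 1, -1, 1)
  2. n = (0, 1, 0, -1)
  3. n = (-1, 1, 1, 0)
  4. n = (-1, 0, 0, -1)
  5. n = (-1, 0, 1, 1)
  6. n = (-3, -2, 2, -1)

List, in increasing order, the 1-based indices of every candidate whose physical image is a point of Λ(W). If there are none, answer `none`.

5

π⊥(n) = n₀ + n₁ζ³ + n₂ζ⁶ + n₃ζ⁹ where ζ = e^{iπ/4}.
#1 (1, 1, -1, 1): internal (1.000000, 2.414214); octagon support 2.414214 vs apothem 0.8 → ∉ W
#2 (0, 1, 0, -1): internal (-1.414214, 0.000000); octagon support 1.414214 vs apothem 0.8 → ∉ W
#3 (-1, 1, 1, 0): internal (-1.707107, -0.292893); octagon support 1.707107 vs apothem 0.8 → ∉ W
#4 (-1, 0, 0, -1): internal (-1.707107, -0.707107); octagon support 1.707107 vs apothem 0.8 → ∉ W
#5 (-1, 0, 1, 1): internal (-0.292893, -0.292893); octagon support 0.414214 vs apothem 0.8 → ∈ W
#6 (-3, -2, 2, -1): internal (-2.292893, -4.121320); octagon support 4.535534 vs apothem 0.8 → ∉ W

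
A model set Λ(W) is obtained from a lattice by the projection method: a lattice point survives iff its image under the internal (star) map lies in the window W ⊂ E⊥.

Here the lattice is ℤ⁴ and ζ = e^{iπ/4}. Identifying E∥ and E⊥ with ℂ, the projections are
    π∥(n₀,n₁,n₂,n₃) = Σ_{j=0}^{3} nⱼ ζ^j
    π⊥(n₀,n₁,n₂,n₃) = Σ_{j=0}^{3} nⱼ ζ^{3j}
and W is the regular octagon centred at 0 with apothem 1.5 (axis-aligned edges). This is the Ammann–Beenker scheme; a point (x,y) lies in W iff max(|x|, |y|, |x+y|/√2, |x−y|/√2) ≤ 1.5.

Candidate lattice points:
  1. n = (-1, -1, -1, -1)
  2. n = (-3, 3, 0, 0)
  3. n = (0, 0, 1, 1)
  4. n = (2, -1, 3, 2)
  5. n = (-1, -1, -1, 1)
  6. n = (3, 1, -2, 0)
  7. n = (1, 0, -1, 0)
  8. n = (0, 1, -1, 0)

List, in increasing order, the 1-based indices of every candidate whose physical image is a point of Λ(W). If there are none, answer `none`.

With ζ = e^{iπ/4} the internal vectors are ζ^0,ζ^3,ζ^6,ζ^9.
candidate 1: n = (-1, -1, -1, -1) → π⊥ ≈ (-1.000000, -0.414214); max(|x|,|y|,|x±y|/√2) = 1.000000 ≤ 1.5 ⇒ ∈ W
candidate 2: n = (-3, 3, 0, 0) → π⊥ ≈ (-5.121320, +2.121320); max(|x|,|y|,|x±y|/√2) = 5.121320 > 1.5 ⇒ ∉ W
candidate 3: n = (0, 0, 1, 1) → π⊥ ≈ (+0.707107, -0.292893); max(|x|,|y|,|x±y|/√2) = 0.707107 ≤ 1.5 ⇒ ∈ W
candidate 4: n = (2, -1, 3, 2) → π⊥ ≈ (+4.121320, -2.292893); max(|x|,|y|,|x±y|/√2) = 4.535534 > 1.5 ⇒ ∉ W
candidate 5: n = (-1, -1, -1, 1) → π⊥ ≈ (+0.414214, +1.000000); max(|x|,|y|,|x±y|/√2) = 1.000000 ≤ 1.5 ⇒ ∈ W
candidate 6: n = (3, 1, -2, 0) → π⊥ ≈ (+2.292893, +2.707107); max(|x|,|y|,|x±y|/√2) = 3.535534 > 1.5 ⇒ ∉ W
candidate 7: n = (1, 0, -1, 0) → π⊥ ≈ (+1.000000, +1.000000); max(|x|,|y|,|x±y|/√2) = 1.414214 ≤ 1.5 ⇒ ∈ W
candidate 8: n = (0, 1, -1, 0) → π⊥ ≈ (-0.707107, +1.707107); max(|x|,|y|,|x±y|/√2) = 1.707107 > 1.5 ⇒ ∉ W

1, 3, 5, 7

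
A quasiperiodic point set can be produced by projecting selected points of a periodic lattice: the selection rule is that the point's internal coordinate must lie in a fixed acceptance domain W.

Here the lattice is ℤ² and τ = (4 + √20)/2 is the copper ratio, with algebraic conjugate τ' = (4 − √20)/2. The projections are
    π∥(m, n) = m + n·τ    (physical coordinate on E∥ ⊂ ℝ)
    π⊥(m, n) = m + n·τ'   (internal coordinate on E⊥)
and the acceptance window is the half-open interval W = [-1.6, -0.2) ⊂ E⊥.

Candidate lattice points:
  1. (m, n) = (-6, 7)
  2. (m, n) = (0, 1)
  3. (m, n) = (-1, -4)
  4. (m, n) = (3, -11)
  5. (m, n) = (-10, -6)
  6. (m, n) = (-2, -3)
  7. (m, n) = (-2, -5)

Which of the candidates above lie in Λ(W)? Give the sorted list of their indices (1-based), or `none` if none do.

Numerically τ ≈ 4.236068 and τ' = −1/τ ≈ -0.236068.
[1] lift (-6,7): star map gives -7.652476; window check -1.6 ≤ -7.652476 < -0.2 is false → out
[2] lift (0,1): star map gives -0.236068; window check -1.6 ≤ -0.236068 < -0.2 is true → IN Λ
[3] lift (-1,-4): star map gives -0.055728; window check -1.6 ≤ -0.055728 < -0.2 is false → out
[4] lift (3,-11): star map gives 5.596748; window check -1.6 ≤ 5.596748 < -0.2 is false → out
[5] lift (-10,-6): star map gives -8.583592; window check -1.6 ≤ -8.583592 < -0.2 is false → out
[6] lift (-2,-3): star map gives -1.291796; window check -1.6 ≤ -1.291796 < -0.2 is true → IN Λ
[7] lift (-2,-5): star map gives -0.819660; window check -1.6 ≤ -0.819660 < -0.2 is true → IN Λ

2, 6, 7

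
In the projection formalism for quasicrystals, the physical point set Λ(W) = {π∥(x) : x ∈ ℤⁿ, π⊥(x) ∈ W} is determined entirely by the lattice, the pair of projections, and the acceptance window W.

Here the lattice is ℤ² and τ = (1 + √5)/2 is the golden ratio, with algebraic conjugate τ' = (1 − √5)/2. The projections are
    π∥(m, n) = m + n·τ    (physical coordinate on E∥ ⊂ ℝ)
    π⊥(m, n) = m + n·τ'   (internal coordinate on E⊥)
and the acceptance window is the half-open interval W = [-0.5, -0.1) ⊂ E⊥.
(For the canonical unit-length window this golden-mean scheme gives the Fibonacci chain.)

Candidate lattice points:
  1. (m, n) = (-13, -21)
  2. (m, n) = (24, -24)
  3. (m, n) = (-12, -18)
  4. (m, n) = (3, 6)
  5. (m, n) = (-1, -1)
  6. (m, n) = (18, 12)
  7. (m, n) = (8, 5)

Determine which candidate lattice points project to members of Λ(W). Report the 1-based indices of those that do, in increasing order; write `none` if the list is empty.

5

Numerically τ ≈ 1.618034 and τ' = −1/τ ≈ -0.618034.
candidate 1: (m,n)=(-13,-21) → π∥ = -13-21·τ ≈ -46.978714, π⊥ = -13-21·τ' ≈ -0.021286 ∉ [-0.5, -0.1) ⇒ out
candidate 2: (m,n)=(24,-24) → π∥ = 24-24·τ ≈ -14.832816, π⊥ = 24-24·τ' ≈ 38.832816 ∉ [-0.5, -0.1) ⇒ out
candidate 3: (m,n)=(-12,-18) → π∥ = -12-18·τ ≈ -41.124612, π⊥ = -12-18·τ' ≈ -0.875388 ∉ [-0.5, -0.1) ⇒ out
candidate 4: (m,n)=(3,6) → π∥ = 3+6·τ ≈ 12.708204, π⊥ = 3+6·τ' ≈ -0.708204 ∉ [-0.5, -0.1) ⇒ out
candidate 5: (m,n)=(-1,-1) → π∥ = -1-1·τ ≈ -2.618034, π⊥ = -1-1·τ' ≈ -0.381966 ∈ [-0.5, -0.1) ⇒ IN Λ
candidate 6: (m,n)=(18,12) → π∥ = 18+12·τ ≈ 37.416408, π⊥ = 18+12·τ' ≈ 10.583592 ∉ [-0.5, -0.1) ⇒ out
candidate 7: (m,n)=(8,5) → π∥ = 8+5·τ ≈ 16.090170, π⊥ = 8+5·τ' ≈ 4.909830 ∉ [-0.5, -0.1) ⇒ out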